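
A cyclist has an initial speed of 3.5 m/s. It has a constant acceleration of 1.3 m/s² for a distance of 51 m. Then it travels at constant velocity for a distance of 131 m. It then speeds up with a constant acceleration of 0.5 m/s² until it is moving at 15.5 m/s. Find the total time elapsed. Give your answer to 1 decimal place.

Phase 1 (accelerating): v₀ = 3.50 m/s, a = 1.3 m/s².
v² = v₀² + 2aΔx = 3.50² + 2·1.3·51 = 145 → v = 12.0 m/s
t = (v − v₀)/a = (12.0 − 3.50)/1.3 = 6.57 s

Phase 2 (constant speed): v₀ = 12.0 m/s, a = 0 m/s².
Constant speed: t = d/v = 131/12.0 = 10.9 s

Phase 3 (accelerating): v₀ = 12.0 m/s, a = 0.5 m/s².
v = v₀ + at → t = (15.5 − 12.0) / 0.5 = 6.93 s
v² = v₀² + 2aΔx → Δx = (15.5² − 12.0²)/(2·0.5) = 95.4 m
Total time = 6.57 + 10.9 + 6.93 = 24.4 s

24.4 s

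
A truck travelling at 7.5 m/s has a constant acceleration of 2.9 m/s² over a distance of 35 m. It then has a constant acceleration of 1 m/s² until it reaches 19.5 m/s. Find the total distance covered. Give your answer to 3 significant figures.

Phase 1 (accelerating): v₀ = 7.50 m/s, a = 2.9 m/s².
v² = v₀² + 2aΔx = 7.50² + 2·2.9·35 = 259 → v = 16.1 m/s
t = (v − v₀)/a = (16.1 − 7.50)/2.9 = 2.97 s

Phase 2 (accelerating): v₀ = 16.1 m/s, a = 1 m/s².
v = v₀ + at → t = (19.5 − 16.1) / 1 = 3.40 s
v² = v₀² + 2aΔx → Δx = (19.5² − 16.1²)/(2·1) = 60.5 m
Total distance = 35.0 + 60.5 = 95.5 m

95.5 m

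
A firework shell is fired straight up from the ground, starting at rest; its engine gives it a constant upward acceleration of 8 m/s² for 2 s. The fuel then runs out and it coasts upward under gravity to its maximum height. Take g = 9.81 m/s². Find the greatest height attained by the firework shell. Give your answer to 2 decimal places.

29.05 m

Phase 1 (powered ascent): v₀ = 0 m/s, a = 8 m/s².
v = v₀ + at = 0 + (8)(2) = 16.0 m/s
Δx = v₀t + ½at² = 0·2 + 0.5·8·2² = 16.0 m

Phase 2 (coasting upward): v₀ = 16.0 m/s, a = -9.81 m/s².
v = v₀ + at → t = (0 − 16.0) / -9.81 = 1.63 s
v² = v₀² + 2aΔx → Δx = (0² − 16.0²)/(2·-9.81) = 13.0 m
Maximum height = 16.0 + 13.0 = 29.0 m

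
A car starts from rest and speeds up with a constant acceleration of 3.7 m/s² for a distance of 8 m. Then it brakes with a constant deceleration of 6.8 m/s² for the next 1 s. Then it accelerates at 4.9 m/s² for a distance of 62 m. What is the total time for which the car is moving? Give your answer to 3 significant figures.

Phase 1 (accelerating): v₀ = 0 m/s, a = 3.7 m/s².
v² = v₀² + 2aΔx = 0² + 2·3.7·8 = 59.2 → v = 7.69 m/s
t = (v − v₀)/a = (7.69 − 0)/3.7 = 2.08 s

Phase 2 (decelerating): v₀ = 7.69 m/s, a = -6.8 m/s².
v = v₀ + at = 7.69 + (-6.8)(1) = 0.894 m/s
Δx = v₀t + ½at² = 7.69·1 + 0.5·-6.8·1² = 4.29 m

Phase 3 (accelerating): v₀ = 0.894 m/s, a = 4.9 m/s².
v² = v₀² + 2aΔx = 0.894² + 2·4.9·62 = 608 → v = 24.7 m/s
t = (v − v₀)/a = (24.7 − 0.894)/4.9 = 4.85 s
Total time = 2.08 + 1.00 + 4.85 = 7.93 s

7.93 s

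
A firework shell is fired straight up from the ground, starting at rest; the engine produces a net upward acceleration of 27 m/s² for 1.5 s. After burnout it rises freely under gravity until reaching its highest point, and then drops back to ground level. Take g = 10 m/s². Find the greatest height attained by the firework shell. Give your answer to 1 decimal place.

Phase 1 (powered ascent): v₀ = 0 m/s, a = 27 m/s².
v = v₀ + at = 0 + (27)(1.5) = 40.5 m/s
Δx = v₀t + ½at² = 0·1.5 + 0.5·27·1.5² = 30.4 m

Phase 2 (coasting upward): v₀ = 40.5 m/s, a = -10 m/s².
v = v₀ + at → t = (0 − 40.5) / -10 = 4.05 s
v² = v₀² + 2aΔx → Δx = (0² − 40.5²)/(2·-10) = 82.0 m
Maximum height = 30.4 + 82.0 = 112 m

112.4 m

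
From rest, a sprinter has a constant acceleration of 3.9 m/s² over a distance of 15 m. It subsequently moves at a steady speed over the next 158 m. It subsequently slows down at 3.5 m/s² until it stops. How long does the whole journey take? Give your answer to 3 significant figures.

20.5 s

Phase 1 (accelerating): v₀ = 0 m/s, a = 3.9 m/s².
v² = v₀² + 2aΔx = 0² + 2·3.9·15 = 117 → v = 10.8 m/s
t = (v − v₀)/a = (10.8 − 0)/3.9 = 2.77 s

Phase 2 (constant speed): v₀ = 10.8 m/s, a = 0 m/s².
Constant speed: t = d/v = 158/10.8 = 14.6 s

Phase 3 (decelerating): v₀ = 10.8 m/s, a = -3.5 m/s².
v = v₀ + at → t = (0 − 10.8) / -3.5 = 3.09 s
v² = v₀² + 2aΔx → Δx = (0² − 10.8²)/(2·-3.5) = 16.7 m
Total time = 2.77 + 14.6 + 3.09 = 20.5 s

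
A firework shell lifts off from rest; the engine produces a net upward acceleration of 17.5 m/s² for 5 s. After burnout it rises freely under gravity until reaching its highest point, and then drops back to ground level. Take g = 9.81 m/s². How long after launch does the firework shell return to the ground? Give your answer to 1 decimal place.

Phase 1 (powered ascent): v₀ = 0 m/s, a = 17.5 m/s².
v = v₀ + at = 0 + (17.5)(5) = 87.5 m/s
Δx = v₀t + ½at² = 0·5 + 0.5·17.5·5² = 219 m

Phase 2 (coasting upward): v₀ = 87.5 m/s, a = -9.81 m/s².
v = v₀ + at → t = (0 − 87.5) / -9.81 = 8.92 s
v² = v₀² + 2aΔx → Δx = (0² − 87.5²)/(2·-9.81) = 390 m

Phase 3 (free fall): v₀ = 0 m/s, a = -9.81 m/s².
Falls 609 m from rest: t = √(2·609/9.81) = 11.1 s; v = g·t = 109 m/s.
Total time = 5.00 + 8.92 + 11.1 = 25.1 s

25.1 s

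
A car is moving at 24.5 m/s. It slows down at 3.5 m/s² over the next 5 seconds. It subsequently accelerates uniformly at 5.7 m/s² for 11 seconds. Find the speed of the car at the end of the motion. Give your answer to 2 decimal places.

Phase 1 (decelerating): v₀ = 24.5 m/s, a = -3.5 m/s².
v = v₀ + at = 24.5 + (-3.5)(5) = 7.00 m/s
Δx = v₀t + ½at² = 24.5·5 + 0.5·-3.5·5² = 78.8 m

Phase 2 (accelerating): v₀ = 7.00 m/s, a = 5.7 m/s².
v = v₀ + at = 7.00 + (5.7)(11) = 69.7 m/s
Δx = v₀t + ½at² = 7.00·11 + 0.5·5.7·11² = 422 m
Final speed = 69.7 m/s

69.70 m/s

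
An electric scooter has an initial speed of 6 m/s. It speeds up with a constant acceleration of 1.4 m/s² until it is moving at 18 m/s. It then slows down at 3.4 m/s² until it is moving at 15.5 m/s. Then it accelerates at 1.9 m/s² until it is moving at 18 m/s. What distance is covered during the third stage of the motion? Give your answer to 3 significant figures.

22.0 m

Phase 1 (accelerating): v₀ = 6.00 m/s, a = 1.4 m/s².
v = v₀ + at → t = (18 − 6.00) / 1.4 = 8.57 s
v² = v₀² + 2aΔx → Δx = (18² − 6.00²)/(2·1.4) = 103 m

Phase 2 (decelerating): v₀ = 18.0 m/s, a = -3.4 m/s².
v = v₀ + at → t = (15.5 − 18.0) / -3.4 = 0.735 s
v² = v₀² + 2aΔx → Δx = (15.5² − 18.0²)/(2·-3.4) = 12.3 m

Phase 3 (accelerating): v₀ = 15.5 m/s, a = 1.9 m/s².
v = v₀ + at → t = (18 − 15.5) / 1.9 = 1.32 s
v² = v₀² + 2aΔx → Δx = (18² − 15.5²)/(2·1.9) = 22.0 m
Distance in phase 3 = 22.0 m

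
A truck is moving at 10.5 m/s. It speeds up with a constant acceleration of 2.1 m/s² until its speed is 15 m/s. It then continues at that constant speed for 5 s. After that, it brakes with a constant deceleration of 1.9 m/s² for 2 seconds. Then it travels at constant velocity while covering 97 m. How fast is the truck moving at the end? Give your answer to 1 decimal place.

Phase 1 (accelerating): v₀ = 10.5 m/s, a = 2.1 m/s².
v = v₀ + at → t = (15 − 10.5) / 2.1 = 2.14 s
v² = v₀² + 2aΔx → Δx = (15² − 10.5²)/(2·2.1) = 27.3 m

Phase 2 (constant speed): v₀ = 15.0 m/s, a = 0 m/s².
v = v₀ + at = 15.0 + (0)(5) = 15.0 m/s
Δx = v₀t + ½at² = 15.0·5 + 0.5·0·5² = 75.0 m

Phase 3 (decelerating): v₀ = 15.0 m/s, a = -1.9 m/s².
v = v₀ + at = 15.0 + (-1.9)(2) = 11.2 m/s
Δx = v₀t + ½at² = 15.0·2 + 0.5·-1.9·2² = 26.2 m

Phase 4 (constant speed): v₀ = 11.2 m/s, a = 0 m/s².
Constant speed: t = d/v = 97/11.2 = 8.66 s
Final speed = 11.2 m/s

11.2 m/s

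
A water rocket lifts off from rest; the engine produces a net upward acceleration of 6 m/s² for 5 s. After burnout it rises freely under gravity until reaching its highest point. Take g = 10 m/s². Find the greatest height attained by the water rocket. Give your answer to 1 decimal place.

Phase 1 (powered ascent): v₀ = 0 m/s, a = 6 m/s².
v = v₀ + at = 0 + (6)(5) = 30.0 m/s
Δx = v₀t + ½at² = 0·5 + 0.5·6·5² = 75.0 m

Phase 2 (coasting upward): v₀ = 30.0 m/s, a = -10 m/s².
v = v₀ + at → t = (0 − 30.0) / -10 = 3.00 s
v² = v₀² + 2aΔx → Δx = (0² − 30.0²)/(2·-10) = 45.0 m
Maximum height = 75.0 + 45.0 = 120 m

120.0 m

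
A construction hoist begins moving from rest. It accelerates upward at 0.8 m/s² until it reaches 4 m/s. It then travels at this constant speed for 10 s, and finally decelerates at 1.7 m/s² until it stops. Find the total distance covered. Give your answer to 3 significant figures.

54.7 m

Phase 1 (accelerating): v₀ = 0 m/s, a = 0.8 m/s².
v = v₀ + at → t = (4 − 0) / 0.8 = 5.00 s
v² = v₀² + 2aΔx → Δx = (4² − 0²)/(2·0.8) = 10.0 m

Phase 2 (constant speed): v₀ = 4.00 m/s, a = 0 m/s².
v = v₀ + at = 4.00 + (0)(10) = 4.00 m/s
Δx = v₀t + ½at² = 4.00·10 + 0.5·0·10² = 40.0 m

Phase 3 (decelerating): v₀ = 4.00 m/s, a = -1.7 m/s².
v = v₀ + at → t = (0 − 4.00) / -1.7 = 2.35 s
v² = v₀² + 2aΔx → Δx = (0² − 4.00²)/(2·-1.7) = 4.71 m
Total distance = 10.0 + 40.0 + 4.71 = 54.7 m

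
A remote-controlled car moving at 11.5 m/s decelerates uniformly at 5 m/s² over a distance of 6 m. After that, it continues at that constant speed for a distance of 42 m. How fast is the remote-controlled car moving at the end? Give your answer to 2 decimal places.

8.50 m/s

Phase 1 (decelerating): v₀ = 11.5 m/s, a = -5 m/s².
v² = v₀² + 2aΔx = 11.5² + 2·-5·6 = 72.2 → v = 8.50 m/s
t = (v − v₀)/a = (8.50 − 11.5)/-5 = 0.600 s

Phase 2 (constant speed): v₀ = 8.50 m/s, a = 0 m/s².
Constant speed: t = d/v = 42/8.50 = 4.94 s
Final speed = 8.50 m/s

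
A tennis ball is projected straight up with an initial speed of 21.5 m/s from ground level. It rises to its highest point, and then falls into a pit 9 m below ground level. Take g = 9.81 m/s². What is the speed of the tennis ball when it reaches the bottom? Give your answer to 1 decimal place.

Phase 1 (rising): v₀ = 21.5 m/s, a = -9.81 m/s².
v = v₀ + at → t = (0 − 21.5) / -9.81 = 2.19 s
v² = v₀² + 2aΔx → Δx = (0² − 21.5²)/(2·-9.81) = 23.6 m

Phase 2 (falling): v₀ = 0 m/s, a = -9.81 m/s².
Falls 32.6 m from rest: t = √(2·32.6/9.81) = 2.58 s; v = g·t = 25.3 m/s.
Final speed = 25.3 m/s

25.3 m/s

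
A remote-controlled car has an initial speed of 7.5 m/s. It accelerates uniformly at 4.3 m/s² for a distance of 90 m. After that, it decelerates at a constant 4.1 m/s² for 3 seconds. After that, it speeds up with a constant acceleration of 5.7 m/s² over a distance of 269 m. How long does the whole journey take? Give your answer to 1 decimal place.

Phase 1 (accelerating): v₀ = 7.50 m/s, a = 4.3 m/s².
v² = v₀² + 2aΔx = 7.50² + 2·4.3·90 = 830 → v = 28.8 m/s
t = (v − v₀)/a = (28.8 − 7.50)/4.3 = 4.96 s

Phase 2 (decelerating): v₀ = 28.8 m/s, a = -4.1 m/s².
v = v₀ + at = 28.8 + (-4.1)(3) = 16.5 m/s
Δx = v₀t + ½at² = 28.8·3 + 0.5·-4.1·3² = 68.0 m

Phase 3 (accelerating): v₀ = 16.5 m/s, a = 5.7 m/s².
v² = v₀² + 2aΔx = 16.5² + 2·5.7·269 = 3340 → v = 57.8 m/s
t = (v − v₀)/a = (57.8 − 16.5)/5.7 = 7.24 s
Total time = 4.96 + 3.00 + 7.24 = 15.2 s

15.2 s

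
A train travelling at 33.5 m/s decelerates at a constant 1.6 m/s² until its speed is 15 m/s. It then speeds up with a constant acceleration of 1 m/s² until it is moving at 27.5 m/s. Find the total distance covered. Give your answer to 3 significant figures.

546 m

Phase 1 (decelerating): v₀ = 33.5 m/s, a = -1.6 m/s².
v = v₀ + at → t = (15 − 33.5) / -1.6 = 11.6 s
v² = v₀² + 2aΔx → Δx = (15² − 33.5²)/(2·-1.6) = 280 m

Phase 2 (accelerating): v₀ = 15.0 m/s, a = 1 m/s².
v = v₀ + at → t = (27.5 − 15.0) / 1 = 12.5 s
v² = v₀² + 2aΔx → Δx = (27.5² − 15.0²)/(2·1) = 266 m
Total distance = 280 + 266 = 546 m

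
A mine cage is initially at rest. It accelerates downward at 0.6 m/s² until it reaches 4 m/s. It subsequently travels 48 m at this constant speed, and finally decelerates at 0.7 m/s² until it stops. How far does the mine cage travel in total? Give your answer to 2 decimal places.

72.76 m

Phase 1 (accelerating): v₀ = 0 m/s, a = 0.6 m/s².
v = v₀ + at → t = (4 − 0) / 0.6 = 6.67 s
v² = v₀² + 2aΔx → Δx = (4² − 0²)/(2·0.6) = 13.3 m

Phase 2 (constant speed): v₀ = 4.00 m/s, a = 0 m/s².
Constant speed: t = d/v = 48/4.00 = 12.0 s

Phase 3 (decelerating): v₀ = 4.00 m/s, a = -0.7 m/s².
v = v₀ + at → t = (0 − 4.00) / -0.7 = 5.71 s
v² = v₀² + 2aΔx → Δx = (0² − 4.00²)/(2·-0.7) = 11.4 m
Total distance = 13.3 + 48.0 + 11.4 = 72.8 m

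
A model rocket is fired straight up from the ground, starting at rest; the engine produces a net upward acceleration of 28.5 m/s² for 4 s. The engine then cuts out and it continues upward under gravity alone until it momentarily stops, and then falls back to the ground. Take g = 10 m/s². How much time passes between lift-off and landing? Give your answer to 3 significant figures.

Phase 1 (powered ascent): v₀ = 0 m/s, a = 28.5 m/s².
v = v₀ + at = 0 + (28.5)(4) = 114 m/s
Δx = v₀t + ½at² = 0·4 + 0.5·28.5·4² = 228 m

Phase 2 (coasting upward): v₀ = 114 m/s, a = -10 m/s².
v = v₀ + at → t = (0 − 114) / -10 = 11.4 s
v² = v₀² + 2aΔx → Δx = (0² − 114²)/(2·-10) = 650 m

Phase 3 (free fall): v₀ = 0 m/s, a = -10 m/s².
Falls 878 m from rest: t = √(2·878/10) = 13.2 s; v = g·t = 132 m/s.
Total time = 4.00 + 11.4 + 13.2 = 28.6 s

28.6 s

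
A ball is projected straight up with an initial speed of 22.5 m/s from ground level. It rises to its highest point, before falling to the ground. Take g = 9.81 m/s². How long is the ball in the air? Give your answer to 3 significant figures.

4.59 s

Phase 1 (rising): v₀ = 22.5 m/s, a = -9.81 m/s².
v = v₀ + at → t = (0 − 22.5) / -9.81 = 2.29 s
v² = v₀² + 2aΔx → Δx = (0² − 22.5²)/(2·-9.81) = 25.8 m

Phase 2 (falling): v₀ = 0 m/s, a = -9.81 m/s².
Falls 25.8 m from rest: t = √(2·25.8/9.81) = 2.29 s; v = g·t = 22.5 m/s.
Total time = 2.29 + 2.29 = 4.59 s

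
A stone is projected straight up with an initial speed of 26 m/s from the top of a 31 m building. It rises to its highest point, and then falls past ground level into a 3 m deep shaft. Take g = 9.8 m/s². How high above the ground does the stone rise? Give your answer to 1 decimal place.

Phase 1 (rising): v₀ = 26.0 m/s, a = -9.8 m/s².
v = v₀ + at → t = (0 − 26.0) / -9.8 = 2.65 s
v² = v₀² + 2aΔx → Δx = (0² − 26.0²)/(2·-9.8) = 34.5 m
Maximum height = 31 + 34.5 = 65.5 m

65.5 m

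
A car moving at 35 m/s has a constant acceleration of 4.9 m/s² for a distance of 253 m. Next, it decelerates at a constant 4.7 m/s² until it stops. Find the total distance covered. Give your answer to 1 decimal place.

Phase 1 (accelerating): v₀ = 35.0 m/s, a = 4.9 m/s².
v² = v₀² + 2aΔx = 35.0² + 2·4.9·253 = 3700 → v = 60.9 m/s
t = (v − v₀)/a = (60.9 − 35.0)/4.9 = 5.28 s

Phase 2 (decelerating): v₀ = 60.9 m/s, a = -4.7 m/s².
v = v₀ + at → t = (0 − 60.9) / -4.7 = 12.9 s
v² = v₀² + 2aΔx → Δx = (0² − 60.9²)/(2·-4.7) = 394 m
Total distance = 253 + 394 = 647 m

647.1 m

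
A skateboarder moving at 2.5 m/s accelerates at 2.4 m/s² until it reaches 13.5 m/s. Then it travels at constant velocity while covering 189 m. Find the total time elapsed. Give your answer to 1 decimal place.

18.6 s

Phase 1 (accelerating): v₀ = 2.50 m/s, a = 2.4 m/s².
v = v₀ + at → t = (13.5 − 2.50) / 2.4 = 4.58 s
v² = v₀² + 2aΔx → Δx = (13.5² − 2.50²)/(2·2.4) = 36.7 m

Phase 2 (constant speed): v₀ = 13.5 m/s, a = 0 m/s².
Constant speed: t = d/v = 189/13.5 = 14.0 s
Total time = 4.58 + 14.0 = 18.6 s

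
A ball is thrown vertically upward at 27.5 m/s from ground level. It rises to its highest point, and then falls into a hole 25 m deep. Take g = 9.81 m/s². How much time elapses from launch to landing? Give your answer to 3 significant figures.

Phase 1 (rising): v₀ = 27.5 m/s, a = -9.81 m/s².
v = v₀ + at → t = (0 − 27.5) / -9.81 = 2.80 s
v² = v₀² + 2aΔx → Δx = (0² − 27.5²)/(2·-9.81) = 38.5 m

Phase 2 (falling): v₀ = 0 m/s, a = -9.81 m/s².
Falls 63.5 m from rest: t = √(2·63.5/9.81) = 3.60 s; v = g·t = 35.3 m/s.
Total time = 2.80 + 3.60 = 6.40 s

6.40 s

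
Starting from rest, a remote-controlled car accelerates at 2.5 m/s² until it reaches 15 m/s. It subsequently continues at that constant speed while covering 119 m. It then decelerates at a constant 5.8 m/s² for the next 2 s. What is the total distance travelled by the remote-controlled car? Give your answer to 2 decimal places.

Phase 1 (accelerating): v₀ = 0 m/s, a = 2.5 m/s².
v = v₀ + at → t = (15 − 0) / 2.5 = 6.00 s
v² = v₀² + 2aΔx → Δx = (15² − 0²)/(2·2.5) = 45.0 m

Phase 2 (constant speed): v₀ = 15.0 m/s, a = 0 m/s².
Constant speed: t = d/v = 119/15.0 = 7.93 s

Phase 3 (decelerating): v₀ = 15.0 m/s, a = -5.8 m/s².
v = v₀ + at = 15.0 + (-5.8)(2) = 3.40 m/s
Δx = v₀t + ½at² = 15.0·2 + 0.5·-5.8·2² = 18.4 m
Total distance = 45.0 + 119 + 18.4 = 182 m

182.40 m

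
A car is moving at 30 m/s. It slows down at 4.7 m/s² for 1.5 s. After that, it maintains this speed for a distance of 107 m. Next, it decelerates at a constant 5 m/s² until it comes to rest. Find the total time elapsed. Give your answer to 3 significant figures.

10.8 s

Phase 1 (decelerating): v₀ = 30.0 m/s, a = -4.7 m/s².
v = v₀ + at = 30.0 + (-4.7)(1.5) = 22.9 m/s
Δx = v₀t + ½at² = 30.0·1.5 + 0.5·-4.7·1.5² = 39.7 m

Phase 2 (constant speed): v₀ = 22.9 m/s, a = 0 m/s².
Constant speed: t = d/v = 107/22.9 = 4.66 s

Phase 3 (decelerating): v₀ = 22.9 m/s, a = -5 m/s².
v = v₀ + at → t = (0 − 22.9) / -5 = 4.59 s
v² = v₀² + 2aΔx → Δx = (0² − 22.9²)/(2·-5) = 52.7 m
Total time = 1.50 + 4.66 + 4.59 = 10.8 s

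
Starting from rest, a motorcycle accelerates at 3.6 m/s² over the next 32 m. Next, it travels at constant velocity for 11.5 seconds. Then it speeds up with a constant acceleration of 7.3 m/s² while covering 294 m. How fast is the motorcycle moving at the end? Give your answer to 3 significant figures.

Phase 1 (accelerating): v₀ = 0 m/s, a = 3.6 m/s².
v² = v₀² + 2aΔx = 0² + 2·3.6·32 = 230 → v = 15.2 m/s
t = (v − v₀)/a = (15.2 − 0)/3.6 = 4.22 s

Phase 2 (constant speed): v₀ = 15.2 m/s, a = 0 m/s².
v = v₀ + at = 15.2 + (0)(11.5) = 15.2 m/s
Δx = v₀t + ½at² = 15.2·11.5 + 0.5·0·11.5² = 175 m

Phase 3 (accelerating): v₀ = 15.2 m/s, a = 7.3 m/s².
v² = v₀² + 2aΔx = 15.2² + 2·7.3·294 = 4520 → v = 67.3 m/s
t = (v − v₀)/a = (67.3 − 15.2)/7.3 = 7.13 s
Final speed = 67.3 m/s

67.3 m/s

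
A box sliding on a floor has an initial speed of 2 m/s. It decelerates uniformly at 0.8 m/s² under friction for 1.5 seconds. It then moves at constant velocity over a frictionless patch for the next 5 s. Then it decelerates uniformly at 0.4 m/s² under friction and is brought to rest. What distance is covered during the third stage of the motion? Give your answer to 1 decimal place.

0.8 m

Phase 1 (decelerating): v₀ = 2.00 m/s, a = -0.8 m/s².
v = v₀ + at = 2.00 + (-0.8)(1.5) = 0.800 m/s
Δx = v₀t + ½at² = 2.00·1.5 + 0.5·-0.8·1.5² = 2.10 m

Phase 2 (constant speed): v₀ = 0.800 m/s, a = 0 m/s².
v = v₀ + at = 0.800 + (0)(5) = 0.800 m/s
Δx = v₀t + ½at² = 0.800·5 + 0.5·0·5² = 4.00 m

Phase 3 (decelerating): v₀ = 0.800 m/s, a = -0.4 m/s².
v = v₀ + at → t = (0 − 0.800) / -0.4 = 2.00 s
v² = v₀² + 2aΔx → Δx = (0² − 0.800²)/(2·-0.4) = 0.800 m
Distance in phase 3 = 0.800 m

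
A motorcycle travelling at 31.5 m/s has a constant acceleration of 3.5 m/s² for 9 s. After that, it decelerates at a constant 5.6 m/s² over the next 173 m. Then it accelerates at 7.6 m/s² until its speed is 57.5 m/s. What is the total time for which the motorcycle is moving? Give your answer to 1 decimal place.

Phase 1 (accelerating): v₀ = 31.5 m/s, a = 3.5 m/s².
v = v₀ + at = 31.5 + (3.5)(9) = 63.0 m/s
Δx = v₀t + ½at² = 31.5·9 + 0.5·3.5·9² = 425 m

Phase 2 (decelerating): v₀ = 63.0 m/s, a = -5.6 m/s².
v² = v₀² + 2aΔx = 63.0² + 2·-5.6·173 = 2030 → v = 45.1 m/s
t = (v − v₀)/a = (45.1 − 63.0)/-5.6 = 3.20 s

Phase 3 (accelerating): v₀ = 45.1 m/s, a = 7.6 m/s².
v = v₀ + at → t = (57.5 − 45.1) / 7.6 = 1.64 s
v² = v₀² + 2aΔx → Δx = (57.5² − 45.1²)/(2·7.6) = 83.9 m
Total time = 9.00 + 3.20 + 1.64 = 13.8 s

13.8 s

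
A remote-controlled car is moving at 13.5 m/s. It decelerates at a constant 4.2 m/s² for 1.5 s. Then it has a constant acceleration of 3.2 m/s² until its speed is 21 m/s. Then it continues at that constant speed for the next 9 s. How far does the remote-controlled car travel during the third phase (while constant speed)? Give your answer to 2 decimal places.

Phase 1 (decelerating): v₀ = 13.5 m/s, a = -4.2 m/s².
v = v₀ + at = 13.5 + (-4.2)(1.5) = 7.20 m/s
Δx = v₀t + ½at² = 13.5·1.5 + 0.5·-4.2·1.5² = 15.5 m

Phase 2 (accelerating): v₀ = 7.20 m/s, a = 3.2 m/s².
v = v₀ + at → t = (21 − 7.20) / 3.2 = 4.31 s
v² = v₀² + 2aΔx → Δx = (21² − 7.20²)/(2·3.2) = 60.8 m

Phase 3 (constant speed): v₀ = 21.0 m/s, a = 0 m/s².
v = v₀ + at = 21.0 + (0)(9) = 21.0 m/s
Δx = v₀t + ½at² = 21.0·9 + 0.5·0·9² = 189 m
Distance in phase 3 = 189 m

189.00 m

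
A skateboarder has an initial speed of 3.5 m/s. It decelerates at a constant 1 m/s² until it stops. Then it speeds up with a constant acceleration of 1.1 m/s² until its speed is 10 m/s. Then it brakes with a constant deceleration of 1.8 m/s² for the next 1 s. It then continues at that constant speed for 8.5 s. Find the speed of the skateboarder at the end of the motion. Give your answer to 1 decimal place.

Phase 1 (decelerating): v₀ = 3.50 m/s, a = -1 m/s².
v = v₀ + at → t = (0 − 3.50) / -1 = 3.50 s
v² = v₀² + 2aΔx → Δx = (0² − 3.50²)/(2·-1) = 6.12 m

Phase 2 (accelerating): v₀ = 0 m/s, a = 1.1 m/s².
v = v₀ + at → t = (10 − 0) / 1.1 = 9.09 s
v² = v₀² + 2aΔx → Δx = (10² − 0²)/(2·1.1) = 45.5 m

Phase 3 (decelerating): v₀ = 10.0 m/s, a = -1.8 m/s².
v = v₀ + at = 10.0 + (-1.8)(1) = 8.20 m/s
Δx = v₀t + ½at² = 10.0·1 + 0.5·-1.8·1² = 9.10 m

Phase 4 (constant speed): v₀ = 8.20 m/s, a = 0 m/s².
v = v₀ + at = 8.20 + (0)(8.5) = 8.20 m/s
Δx = v₀t + ½at² = 8.20·8.5 + 0.5·0·8.5² = 69.7 m
Final speed = 8.20 m/s

8.2 m/s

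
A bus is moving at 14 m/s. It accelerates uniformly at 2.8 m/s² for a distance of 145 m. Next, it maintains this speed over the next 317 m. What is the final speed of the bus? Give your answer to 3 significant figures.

Phase 1 (accelerating): v₀ = 14.0 m/s, a = 2.8 m/s².
v² = v₀² + 2aΔx = 14.0² + 2·2.8·145 = 1010 → v = 31.7 m/s
t = (v − v₀)/a = (31.7 − 14.0)/2.8 = 6.34 s

Phase 2 (constant speed): v₀ = 31.7 m/s, a = 0 m/s².
Constant speed: t = d/v = 317/31.7 = 9.98 s
Final speed = 31.7 m/s

31.7 m/s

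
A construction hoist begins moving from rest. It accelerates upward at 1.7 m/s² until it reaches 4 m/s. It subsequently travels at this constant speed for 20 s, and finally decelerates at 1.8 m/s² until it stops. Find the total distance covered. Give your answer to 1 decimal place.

89.2 m

Phase 1 (accelerating): v₀ = 0 m/s, a = 1.7 m/s².
v = v₀ + at → t = (4 − 0) / 1.7 = 2.35 s
v² = v₀² + 2aΔx → Δx = (4² − 0²)/(2·1.7) = 4.71 m

Phase 2 (constant speed): v₀ = 4.00 m/s, a = 0 m/s².
v = v₀ + at = 4.00 + (0)(20) = 4.00 m/s
Δx = v₀t + ½at² = 4.00·20 + 0.5·0·20² = 80.0 m

Phase 3 (decelerating): v₀ = 4.00 m/s, a = -1.8 m/s².
v = v₀ + at → t = (0 − 4.00) / -1.8 = 2.22 s
v² = v₀² + 2aΔx → Δx = (0² − 4.00²)/(2·-1.8) = 4.44 m
Total distance = 4.71 + 80.0 + 4.44 = 89.2 m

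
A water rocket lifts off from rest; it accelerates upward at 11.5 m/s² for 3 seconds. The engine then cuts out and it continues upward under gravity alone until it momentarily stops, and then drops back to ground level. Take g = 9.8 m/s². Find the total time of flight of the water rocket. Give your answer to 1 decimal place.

Phase 1 (powered ascent): v₀ = 0 m/s, a = 11.5 m/s².
v = v₀ + at = 0 + (11.5)(3) = 34.5 m/s
Δx = v₀t + ½at² = 0·3 + 0.5·11.5·3² = 51.8 m

Phase 2 (coasting upward): v₀ = 34.5 m/s, a = -9.8 m/s².
v = v₀ + at → t = (0 − 34.5) / -9.8 = 3.52 s
v² = v₀² + 2aΔx → Δx = (0² − 34.5²)/(2·-9.8) = 60.7 m

Phase 3 (free fall): v₀ = 0 m/s, a = -9.8 m/s².
Falls 112 m from rest: t = √(2·112/9.8) = 4.79 s; v = g·t = 47.0 m/s.
Total time = 3.00 + 3.52 + 4.79 = 11.3 s

11.3 s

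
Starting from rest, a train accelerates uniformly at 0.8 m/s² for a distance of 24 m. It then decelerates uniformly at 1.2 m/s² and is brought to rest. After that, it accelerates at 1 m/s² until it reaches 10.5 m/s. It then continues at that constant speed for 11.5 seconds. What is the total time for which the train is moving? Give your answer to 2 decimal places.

34.91 s

Phase 1 (accelerating): v₀ = 0 m/s, a = 0.8 m/s².
v² = v₀² + 2aΔx = 0² + 2·0.8·24 = 38.4 → v = 6.20 m/s
t = (v − v₀)/a = (6.20 − 0)/0.8 = 7.75 s

Phase 2 (decelerating): v₀ = 6.20 m/s, a = -1.2 m/s².
v = v₀ + at → t = (0 − 6.20) / -1.2 = 5.16 s
v² = v₀² + 2aΔx → Δx = (0² − 6.20²)/(2·-1.2) = 16.0 m

Phase 3 (accelerating): v₀ = 0 m/s, a = 1 m/s².
v = v₀ + at → t = (10.5 − 0) / 1 = 10.5 s
v² = v₀² + 2aΔx → Δx = (10.5² − 0²)/(2·1) = 55.1 m

Phase 4 (constant speed): v₀ = 10.5 m/s, a = 0 m/s².
v = v₀ + at = 10.5 + (0)(11.5) = 10.5 m/s
Δx = v₀t + ½at² = 10.5·11.5 + 0.5·0·11.5² = 121 m
Total time = 7.75 + 5.16 + 10.5 + 11.5 = 34.9 s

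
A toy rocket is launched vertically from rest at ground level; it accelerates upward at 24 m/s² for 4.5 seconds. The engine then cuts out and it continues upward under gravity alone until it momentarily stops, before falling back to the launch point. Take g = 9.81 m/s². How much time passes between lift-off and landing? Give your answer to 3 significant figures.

28.6 s

Phase 1 (powered ascent): v₀ = 0 m/s, a = 24 m/s².
v = v₀ + at = 0 + (24)(4.5) = 108 m/s
Δx = v₀t + ½at² = 0·4.5 + 0.5·24·4.5² = 243 m

Phase 2 (coasting upward): v₀ = 108 m/s, a = -9.81 m/s².
v = v₀ + at → t = (0 − 108) / -9.81 = 11.0 s
v² = v₀² + 2aΔx → Δx = (0² − 108²)/(2·-9.81) = 594 m

Phase 3 (free fall): v₀ = 0 m/s, a = -9.81 m/s².
Falls 837 m from rest: t = √(2·837/9.81) = 13.1 s; v = g·t = 128 m/s.
Total time = 4.50 + 11.0 + 13.1 = 28.6 s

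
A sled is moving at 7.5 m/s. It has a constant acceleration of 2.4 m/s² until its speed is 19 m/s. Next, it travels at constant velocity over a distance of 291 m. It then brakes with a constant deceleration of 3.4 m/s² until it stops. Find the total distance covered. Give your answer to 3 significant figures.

Phase 1 (accelerating): v₀ = 7.50 m/s, a = 2.4 m/s².
v = v₀ + at → t = (19 − 7.50) / 2.4 = 4.79 s
v² = v₀² + 2aΔx → Δx = (19² − 7.50²)/(2·2.4) = 63.5 m

Phase 2 (constant speed): v₀ = 19.0 m/s, a = 0 m/s².
Constant speed: t = d/v = 291/19.0 = 15.3 s

Phase 3 (decelerating): v₀ = 19.0 m/s, a = -3.4 m/s².
v = v₀ + at → t = (0 − 19.0) / -3.4 = 5.59 s
v² = v₀² + 2aΔx → Δx = (0² − 19.0²)/(2·-3.4) = 53.1 m
Total distance = 63.5 + 291 + 53.1 = 408 m

408 m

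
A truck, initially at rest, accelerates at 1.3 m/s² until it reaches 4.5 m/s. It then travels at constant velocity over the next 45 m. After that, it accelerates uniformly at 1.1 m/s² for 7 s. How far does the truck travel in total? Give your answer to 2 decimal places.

111.24 m

Phase 1 (accelerating): v₀ = 0 m/s, a = 1.3 m/s².
v = v₀ + at → t = (4.5 − 0) / 1.3 = 3.46 s
v² = v₀² + 2aΔx → Δx = (4.5² − 0²)/(2·1.3) = 7.79 m

Phase 2 (constant speed): v₀ = 4.50 m/s, a = 0 m/s².
Constant speed: t = d/v = 45/4.50 = 10.0 s

Phase 3 (accelerating): v₀ = 4.50 m/s, a = 1.1 m/s².
v = v₀ + at = 4.50 + (1.1)(7) = 12.2 m/s
Δx = v₀t + ½at² = 4.50·7 + 0.5·1.1·7² = 58.5 m
Total distance = 7.79 + 45.0 + 58.5 = 111 m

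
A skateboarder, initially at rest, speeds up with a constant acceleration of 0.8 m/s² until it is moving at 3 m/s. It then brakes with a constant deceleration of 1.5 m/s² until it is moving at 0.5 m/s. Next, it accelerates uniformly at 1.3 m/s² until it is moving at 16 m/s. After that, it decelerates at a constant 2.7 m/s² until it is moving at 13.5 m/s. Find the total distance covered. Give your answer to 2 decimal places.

Phase 1 (accelerating): v₀ = 0 m/s, a = 0.8 m/s².
v = v₀ + at → t = (3 − 0) / 0.8 = 3.75 s
v² = v₀² + 2aΔx → Δx = (3² − 0²)/(2·0.8) = 5.62 m

Phase 2 (decelerating): v₀ = 3.00 m/s, a = -1.5 m/s².
v = v₀ + at → t = (0.5 − 3.00) / -1.5 = 1.67 s
v² = v₀² + 2aΔx → Δx = (0.5² − 3.00²)/(2·-1.5) = 2.92 m

Phase 3 (accelerating): v₀ = 0.500 m/s, a = 1.3 m/s².
v = v₀ + at → t = (16 − 0.500) / 1.3 = 11.9 s
v² = v₀² + 2aΔx → Δx = (16² − 0.500²)/(2·1.3) = 98.4 m

Phase 4 (decelerating): v₀ = 16.0 m/s, a = -2.7 m/s².
v = v₀ + at → t = (13.5 − 16.0) / -2.7 = 0.926 s
v² = v₀² + 2aΔx → Δx = (13.5² − 16.0²)/(2·-2.7) = 13.7 m
Total distance = 5.62 + 2.92 + 98.4 + 13.7 = 121 m

120.56 m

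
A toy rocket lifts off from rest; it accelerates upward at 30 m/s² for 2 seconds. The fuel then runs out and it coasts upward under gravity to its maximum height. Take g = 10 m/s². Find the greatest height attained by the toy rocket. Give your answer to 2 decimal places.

240.00 m

Phase 1 (powered ascent): v₀ = 0 m/s, a = 30 m/s².
v = v₀ + at = 0 + (30)(2) = 60.0 m/s
Δx = v₀t + ½at² = 0·2 + 0.5·30·2² = 60.0 m

Phase 2 (coasting upward): v₀ = 60.0 m/s, a = -10 m/s².
v = v₀ + at → t = (0 − 60.0) / -10 = 6.00 s
v² = v₀² + 2aΔx → Δx = (0² − 60.0²)/(2·-10) = 180 m
Maximum height = 60.0 + 180 = 240 m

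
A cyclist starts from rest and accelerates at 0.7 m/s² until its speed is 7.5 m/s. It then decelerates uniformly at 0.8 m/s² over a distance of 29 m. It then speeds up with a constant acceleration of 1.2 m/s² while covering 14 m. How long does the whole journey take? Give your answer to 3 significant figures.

19.0 s

Phase 1 (accelerating): v₀ = 0 m/s, a = 0.7 m/s².
v = v₀ + at → t = (7.5 − 0) / 0.7 = 10.7 s
v² = v₀² + 2aΔx → Δx = (7.5² − 0²)/(2·0.7) = 40.2 m

Phase 2 (decelerating): v₀ = 7.50 m/s, a = -0.8 m/s².
v² = v₀² + 2aΔx = 7.50² + 2·-0.8·29 = 9.85 → v = 3.14 m/s
t = (v − v₀)/a = (3.14 − 7.50)/-0.8 = 5.45 s

Phase 3 (accelerating): v₀ = 3.14 m/s, a = 1.2 m/s².
v² = v₀² + 2aΔx = 3.14² + 2·1.2·14 = 43.4 → v = 6.59 m/s
t = (v − v₀)/a = (6.59 − 3.14)/1.2 = 2.88 s
Total time = 10.7 + 5.45 + 2.88 = 19.0 s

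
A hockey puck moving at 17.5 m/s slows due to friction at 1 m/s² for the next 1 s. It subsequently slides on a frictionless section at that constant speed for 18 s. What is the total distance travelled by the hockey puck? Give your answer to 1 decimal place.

314.0 m

Phase 1 (decelerating): v₀ = 17.5 m/s, a = -1 m/s².
v = v₀ + at = 17.5 + (-1)(1) = 16.5 m/s
Δx = v₀t + ½at² = 17.5·1 + 0.5·-1·1² = 17.0 m

Phase 2 (constant speed): v₀ = 16.5 m/s, a = 0 m/s².
v = v₀ + at = 16.5 + (0)(18) = 16.5 m/s
Δx = v₀t + ½at² = 16.5·18 + 0.5·0·18² = 297 m
Total distance = 17.0 + 297 = 314 m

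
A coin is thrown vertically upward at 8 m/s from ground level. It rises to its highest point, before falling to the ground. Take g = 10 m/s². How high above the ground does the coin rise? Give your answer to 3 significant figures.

Phase 1 (rising): v₀ = 8.00 m/s, a = -10 m/s².
v = v₀ + at → t = (0 − 8.00) / -10 = 0.800 s
v² = v₀² + 2aΔx → Δx = (0² − 8.00²)/(2·-10) = 3.20 m
Maximum height = 3.20 m

3.20 m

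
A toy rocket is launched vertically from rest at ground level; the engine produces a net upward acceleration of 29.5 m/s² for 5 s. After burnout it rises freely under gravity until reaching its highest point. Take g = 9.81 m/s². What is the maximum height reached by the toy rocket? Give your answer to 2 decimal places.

1477.63 m

Phase 1 (powered ascent): v₀ = 0 m/s, a = 29.5 m/s².
v = v₀ + at = 0 + (29.5)(5) = 148 m/s
Δx = v₀t + ½at² = 0·5 + 0.5·29.5·5² = 369 m

Phase 2 (coasting upward): v₀ = 148 m/s, a = -9.81 m/s².
v = v₀ + at → t = (0 − 148) / -9.81 = 15.0 s
v² = v₀² + 2aΔx → Δx = (0² − 148²)/(2·-9.81) = 1110 m
Maximum height = 369 + 1110 = 1480 m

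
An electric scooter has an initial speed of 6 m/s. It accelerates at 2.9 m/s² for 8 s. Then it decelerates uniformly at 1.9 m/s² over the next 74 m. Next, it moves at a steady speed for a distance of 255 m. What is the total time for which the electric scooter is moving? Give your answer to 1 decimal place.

21.5 s

Phase 1 (accelerating): v₀ = 6.00 m/s, a = 2.9 m/s².
v = v₀ + at = 6.00 + (2.9)(8) = 29.2 m/s
Δx = v₀t + ½at² = 6.00·8 + 0.5·2.9·8² = 141 m

Phase 2 (decelerating): v₀ = 29.2 m/s, a = -1.9 m/s².
v² = v₀² + 2aΔx = 29.2² + 2·-1.9·74 = 571 → v = 23.9 m/s
t = (v − v₀)/a = (23.9 − 29.2)/-1.9 = 2.79 s

Phase 3 (constant speed): v₀ = 23.9 m/s, a = 0 m/s².
Constant speed: t = d/v = 255/23.9 = 10.7 s
Total time = 8.00 + 2.79 + 10.7 = 21.5 s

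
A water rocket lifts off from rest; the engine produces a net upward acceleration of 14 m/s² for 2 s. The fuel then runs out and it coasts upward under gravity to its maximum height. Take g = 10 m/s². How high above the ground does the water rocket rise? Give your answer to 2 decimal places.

67.20 m

Phase 1 (powered ascent): v₀ = 0 m/s, a = 14 m/s².
v = v₀ + at = 0 + (14)(2) = 28.0 m/s
Δx = v₀t + ½at² = 0·2 + 0.5·14·2² = 28.0 m

Phase 2 (coasting upward): v₀ = 28.0 m/s, a = -10 m/s².
v = v₀ + at → t = (0 − 28.0) / -10 = 2.80 s
v² = v₀² + 2aΔx → Δx = (0² − 28.0²)/(2·-10) = 39.2 m
Maximum height = 28.0 + 39.2 = 67.2 m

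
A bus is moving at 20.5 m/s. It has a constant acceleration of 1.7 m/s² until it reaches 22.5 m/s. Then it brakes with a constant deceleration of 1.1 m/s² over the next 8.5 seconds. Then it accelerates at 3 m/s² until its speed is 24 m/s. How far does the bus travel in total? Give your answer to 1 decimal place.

Phase 1 (accelerating): v₀ = 20.5 m/s, a = 1.7 m/s².
v = v₀ + at → t = (22.5 − 20.5) / 1.7 = 1.18 s
v² = v₀² + 2aΔx → Δx = (22.5² − 20.5²)/(2·1.7) = 25.3 m

Phase 2 (decelerating): v₀ = 22.5 m/s, a = -1.1 m/s².
v = v₀ + at = 22.5 + (-1.1)(8.5) = 13.1 m/s
Δx = v₀t + ½at² = 22.5·8.5 + 0.5·-1.1·8.5² = 152 m

Phase 3 (accelerating): v₀ = 13.1 m/s, a = 3 m/s².
v = v₀ + at → t = (24 − 13.1) / 3 = 3.62 s
v² = v₀² + 2aΔx → Δx = (24² − 13.1²)/(2·3) = 67.2 m
Total distance = 25.3 + 152 + 67.2 = 244 m

244.0 m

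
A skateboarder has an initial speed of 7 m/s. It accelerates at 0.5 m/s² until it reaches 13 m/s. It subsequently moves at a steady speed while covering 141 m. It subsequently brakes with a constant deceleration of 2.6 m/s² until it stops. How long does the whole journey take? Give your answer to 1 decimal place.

27.8 s

Phase 1 (accelerating): v₀ = 7.00 m/s, a = 0.5 m/s².
v = v₀ + at → t = (13 − 7.00) / 0.5 = 12.0 s
v² = v₀² + 2aΔx → Δx = (13² − 7.00²)/(2·0.5) = 120 m

Phase 2 (constant speed): v₀ = 13.0 m/s, a = 0 m/s².
Constant speed: t = d/v = 141/13.0 = 10.8 s

Phase 3 (decelerating): v₀ = 13.0 m/s, a = -2.6 m/s².
v = v₀ + at → t = (0 − 13.0) / -2.6 = 5.00 s
v² = v₀² + 2aΔx → Δx = (0² − 13.0²)/(2·-2.6) = 32.5 m
Total time = 12.0 + 10.8 + 5.00 = 27.8 s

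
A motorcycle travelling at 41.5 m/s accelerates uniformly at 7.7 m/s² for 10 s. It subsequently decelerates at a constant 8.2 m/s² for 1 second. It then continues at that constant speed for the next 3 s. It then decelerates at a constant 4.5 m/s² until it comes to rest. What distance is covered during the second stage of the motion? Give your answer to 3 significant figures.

114 m

Phase 1 (accelerating): v₀ = 41.5 m/s, a = 7.7 m/s².
v = v₀ + at = 41.5 + (7.7)(10) = 118 m/s
Δx = v₀t + ½at² = 41.5·10 + 0.5·7.7·10² = 800 m

Phase 2 (decelerating): v₀ = 118 m/s, a = -8.2 m/s².
v = v₀ + at = 118 + (-8.2)(1) = 110 m/s
Δx = v₀t + ½at² = 118·1 + 0.5·-8.2·1² = 114 m
Distance in phase 2 = 114 m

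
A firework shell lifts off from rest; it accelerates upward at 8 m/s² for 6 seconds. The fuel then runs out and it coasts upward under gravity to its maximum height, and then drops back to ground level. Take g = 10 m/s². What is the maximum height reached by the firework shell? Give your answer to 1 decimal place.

259.2 m

Phase 1 (powered ascent): v₀ = 0 m/s, a = 8 m/s².
v = v₀ + at = 0 + (8)(6) = 48.0 m/s
Δx = v₀t + ½at² = 0·6 + 0.5·8·6² = 144 m

Phase 2 (coasting upward): v₀ = 48.0 m/s, a = -10 m/s².
v = v₀ + at → t = (0 − 48.0) / -10 = 4.80 s
v² = v₀² + 2aΔx → Δx = (0² − 48.0²)/(2·-10) = 115 m
Maximum height = 144 + 115 = 259 m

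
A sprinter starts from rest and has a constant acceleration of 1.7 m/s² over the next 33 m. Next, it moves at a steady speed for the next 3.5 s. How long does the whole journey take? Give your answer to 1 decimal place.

Phase 1 (accelerating): v₀ = 0 m/s, a = 1.7 m/s².
v² = v₀² + 2aΔx = 0² + 2·1.7·33 = 112 → v = 10.6 m/s
t = (v − v₀)/a = (10.6 − 0)/1.7 = 6.23 s

Phase 2 (constant speed): v₀ = 10.6 m/s, a = 0 m/s².
v = v₀ + at = 10.6 + (0)(3.5) = 10.6 m/s
Δx = v₀t + ½at² = 10.6·3.5 + 0.5·0·3.5² = 37.1 m
Total time = 6.23 + 3.50 = 9.73 s

9.7 s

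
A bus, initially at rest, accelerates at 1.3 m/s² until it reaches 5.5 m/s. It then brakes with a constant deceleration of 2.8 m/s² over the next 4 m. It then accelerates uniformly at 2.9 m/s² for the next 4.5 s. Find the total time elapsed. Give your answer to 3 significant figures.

9.69 s

Phase 1 (accelerating): v₀ = 0 m/s, a = 1.3 m/s².
v = v₀ + at → t = (5.5 − 0) / 1.3 = 4.23 s
v² = v₀² + 2aΔx → Δx = (5.5² − 0²)/(2·1.3) = 11.6 m

Phase 2 (decelerating): v₀ = 5.50 m/s, a = -2.8 m/s².
v² = v₀² + 2aΔx = 5.50² + 2·-2.8·4 = 7.85 → v = 2.80 m/s
t = (v − v₀)/a = (2.80 − 5.50)/-2.8 = 0.964 s

Phase 3 (accelerating): v₀ = 2.80 m/s, a = 2.9 m/s².
v = v₀ + at = 2.80 + (2.9)(4.5) = 15.9 m/s
Δx = v₀t + ½at² = 2.80·4.5 + 0.5·2.9·4.5² = 42.0 m
Total time = 4.23 + 0.964 + 4.50 = 9.69 s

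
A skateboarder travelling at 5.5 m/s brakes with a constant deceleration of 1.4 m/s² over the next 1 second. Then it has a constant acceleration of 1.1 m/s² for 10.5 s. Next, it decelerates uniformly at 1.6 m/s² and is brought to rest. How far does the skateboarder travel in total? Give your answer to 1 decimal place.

Phase 1 (decelerating): v₀ = 5.50 m/s, a = -1.4 m/s².
v = v₀ + at = 5.50 + (-1.4)(1) = 4.10 m/s
Δx = v₀t + ½at² = 5.50·1 + 0.5·-1.4·1² = 4.80 m

Phase 2 (accelerating): v₀ = 4.10 m/s, a = 1.1 m/s².
v = v₀ + at = 4.10 + (1.1)(10.5) = 15.7 m/s
Δx = v₀t + ½at² = 4.10·10.5 + 0.5·1.1·10.5² = 104 m

Phase 3 (decelerating): v₀ = 15.7 m/s, a = -1.6 m/s².
v = v₀ + at → t = (0 − 15.7) / -1.6 = 9.78 s
v² = v₀² + 2aΔx → Δx = (0² − 15.7²)/(2·-1.6) = 76.5 m
Total distance = 4.80 + 104 + 76.5 = 185 m

185.0 m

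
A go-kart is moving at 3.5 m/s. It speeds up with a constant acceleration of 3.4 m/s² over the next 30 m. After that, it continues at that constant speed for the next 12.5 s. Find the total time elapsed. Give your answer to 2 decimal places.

15.80 s

Phase 1 (accelerating): v₀ = 3.50 m/s, a = 3.4 m/s².
v² = v₀² + 2aΔx = 3.50² + 2·3.4·30 = 216 → v = 14.7 m/s
t = (v − v₀)/a = (14.7 − 3.50)/3.4 = 3.30 s

Phase 2 (constant speed): v₀ = 14.7 m/s, a = 0 m/s².
v = v₀ + at = 14.7 + (0)(12.5) = 14.7 m/s
Δx = v₀t + ½at² = 14.7·12.5 + 0.5·0·12.5² = 184 m
Total time = 3.30 + 12.5 = 15.8 s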